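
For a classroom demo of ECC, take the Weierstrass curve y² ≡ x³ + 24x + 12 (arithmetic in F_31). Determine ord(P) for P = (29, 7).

2P: tangent at (29, 7): λ = (3·29² + 24)/(2·7) ≡ 5/14. 14⁻¹ ≡ 20 (mod 31), so λ ≡ 5·20 ≡ 7.
  x = λ² - 29 - 29 = 49 - 58 ≡ 22; y = λ·(29 - 22) - 7 ≡ 11. → (22, 11)
3P: (22, 11) + (29, 7). λ = (7 - 11)/(29 - 22) ≡ 27/7 mod 31. 7⁻¹ ≡ 9 (mod 31) since 7·9 = 63 ≡ 1, so λ ≡ 26.
  x = λ² - 22 - 29 = 676 - 51 ≡ 5; y = λ·(22 - 5) - 11 ≡ 28. → (5, 28)
4P: (5, 28) + (29, 7). λ = (7 - 28)/(29 - 5) ≡ 10/24 mod 31. 24⁻¹ ≡ 22 (mod 31), so λ ≡ 3.
  x = λ² - 5 - 29 = 9 - 34 ≡ 6; y = λ·(5 - 6) - 28 ≡ 0. → (6, 0)
5P: (6, 0) + (29, 7). λ = (7 - 0)/(29 - 6) ≡ 7/23 mod 31. 23⁻¹ ≡ 27 (mod 31), so λ ≡ 3.
  x = λ² - 6 - 29 = 9 - 35 ≡ 5; y = λ·(6 - 5) - 0 ≡ 3. → (5, 3)
6P: (5, 3) + (29, 7). λ = (7 - 3)/(29 - 5) ≡ 4/24 mod 31. 24⁻¹ ≡ 22 (mod 31), so λ ≡ 26.
  x = λ² - 5 - 29 = 676 - 34 ≡ 22; y = λ·(5 - 22) - 3 ≡ 20. → (22, 20)
7P: (22, 20) + (29, 7). λ = (7 - 20)/(29 - 22) ≡ 18/7 mod 31. 7⁻¹ ≡ 9 (mod 31), so λ ≡ 7.
  x = λ² - 22 - 29 = 49 - 51 ≡ 29; y = λ·(22 - 29) - 20 ≡ 24. → (29, 24)
8P: (29, 24) + (29, 7): same x and y₁ ≡ -y₂, so the sum is ∞.
8P = ∞, so the order is 8.

8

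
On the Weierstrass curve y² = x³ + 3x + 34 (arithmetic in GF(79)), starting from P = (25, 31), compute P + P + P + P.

(61, 51)

Double-and-add on 4 = (100)₂. Start with P = (25, 31) for the leading 1-bit.
double: tangent at (25, 31): λ = (3·25² + 3)/(2·31) ≡ 61/62. 62⁻¹ ≡ 65 (mod 79), so λ ≡ 61·65 ≡ 15.
  x = λ² - 25 - 25 = 225 - 50 ≡ 17; y = λ·(25 - 17) - 31 ≡ 10. → (17, 10)
double: tangent at (17, 10): λ = (3·17² + 3)/(2·10) ≡ 1/20. 20⁻¹ ≡ 4 (mod 79), so λ ≡ 1·4 ≡ 4.
  x = λ² - 17 - 17 = 16 - 34 ≡ 61; y = λ·(17 - 61) - 10 ≡ 51. → (61, 51)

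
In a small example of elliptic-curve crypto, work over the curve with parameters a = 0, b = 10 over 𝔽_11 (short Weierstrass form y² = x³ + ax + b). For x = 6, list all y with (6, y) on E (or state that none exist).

x³ + 0x + 10 = 226 ≡ 6 (mod 11).
6 is a non-residue mod 11; no y exists.

none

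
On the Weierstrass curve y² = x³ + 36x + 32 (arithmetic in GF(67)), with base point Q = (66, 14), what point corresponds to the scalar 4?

(53, 0)

Repeated addition: build up to 4Q.
2Q: tangent at (66, 14): λ = (3·66² + 36)/(2·14) ≡ 39/28. 28⁻¹ ≡ 12 (mod 67) since 28·12 = 336 ≡ 1, so λ ≡ 39·12 ≡ 66.
  x = λ² - 66 - 66 = 4356 - 132 ≡ 3; y = λ·(66 - 3) - 14 ≡ 57. → (3, 57)
3Q: (3, 57) + (66, 14). λ = (14 - 57)/(66 - 3) ≡ 24/63 mod 67. 63⁻¹ ≡ 50 (mod 67), so λ ≡ 61.
  x = λ² - 3 - 66 = 3721 - 69 ≡ 34; y = λ·(3 - 34) - 57 ≡ 62. → (34, 62)
4Q: (34, 62) + (66, 14). λ = (14 - 62)/(66 - 34) ≡ 19/32 mod 67. 32⁻¹ ≡ 44 (mod 67) since 32·44 = 1408 ≡ 1, so λ ≡ 32.
  x = λ² - 34 - 66 = 1024 - 100 ≡ 53; y = λ·(34 - 53) - 62 ≡ 0. → (53, 0)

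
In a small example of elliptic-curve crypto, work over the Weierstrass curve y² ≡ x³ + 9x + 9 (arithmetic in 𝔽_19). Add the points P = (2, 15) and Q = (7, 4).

(2, 15) + (7, 4). λ = (4 - 15)/(7 - 2) ≡ 8/5 mod 19. 5⁻¹ ≡ 4 (mod 19) since 5·4 = 20 ≡ 1, so λ ≡ 13.
  x = λ² - 2 - 7 = 169 - 9 ≡ 8; y = λ·(2 - 8) - 15 ≡ 2. → (8, 2)

(8, 2)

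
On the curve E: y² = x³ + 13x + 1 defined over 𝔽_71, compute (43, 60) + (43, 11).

The two points share x = 43 and their y-coordinates satisfy 60 + 11 ≡ 0 (mod 71), so they are inverses. Their sum is 𝒪.

O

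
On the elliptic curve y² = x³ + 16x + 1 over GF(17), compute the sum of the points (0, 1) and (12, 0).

(0, 1) + (12, 0). λ = (0 - 1)/(12 - 0) ≡ 16/12 mod 17. 12⁻¹ ≡ 10 (mod 17) since 12·10 = 120 ≡ 1, so λ ≡ 7.
  x = λ² - 0 - 12 = 49 - 12 ≡ 3; y = λ·(0 - 3) - 1 ≡ 12. → (3, 12)

(3, 12)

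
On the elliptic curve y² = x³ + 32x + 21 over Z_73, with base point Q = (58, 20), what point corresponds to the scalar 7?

Repeated addition: build up to 7Q.
2Q: tangent at (58, 20): λ = (3·58² + 32)/(2·20) ≡ 50/40. 40⁻¹ ≡ 42 (mod 73), so λ ≡ 50·42 ≡ 56.
  x = λ² - 58 - 58 = 3136 - 116 ≡ 27; y = λ·(58 - 27) - 20 ≡ 37. → (27, 37)
3Q: (27, 37) + (58, 20). λ = (20 - 37)/(58 - 27) ≡ 56/31 mod 73. 31⁻¹ ≡ 33 (mod 73) since 31·33 = 1023 ≡ 1, so λ ≡ 23.
  x = λ² - 27 - 58 = 529 - 85 ≡ 6; y = λ·(27 - 6) - 37 ≡ 8. → (6, 8)
4Q: (6, 8) + (58, 20). λ = (20 - 8)/(58 - 6) ≡ 12/52 mod 73. 52⁻¹ ≡ 66 (mod 73), so λ ≡ 62.
  x = λ² - 6 - 58 = 3844 - 64 ≡ 57; y = λ·(6 - 57) - 8 ≡ 42. → (57, 42)
5Q: (57, 42) + (58, 20). λ = (20 - 42)/(58 - 57) ≡ 51/1 mod 73. 1⁻¹ ≡ 1 (mod 73) since 1·1 = 1 ≡ 1, so λ ≡ 51.
  x = λ² - 57 - 58 = 2601 - 115 ≡ 4; y = λ·(57 - 4) - 42 ≡ 33. → (4, 33)
6Q: (4, 33) + (58, 20). λ = (20 - 33)/(58 - 4) ≡ 60/54 mod 73. 54⁻¹ ≡ 23 (mod 73) since 54·23 = 1242 ≡ 1, so λ ≡ 66.
  x = λ² - 4 - 58 = 4356 - 62 ≡ 60; y = λ·(4 - 60) - 33 ≡ 67. → (60, 67)
7Q: (60, 67) + (58, 20). λ = (20 - 67)/(58 - 60) ≡ 26/71 mod 73. 71⁻¹ ≡ 36 (mod 73), so λ ≡ 60.
  x = λ² - 60 - 58 = 3600 - 118 ≡ 51; y = λ·(60 - 51) - 67 ≡ 35. → (51, 35)

(51, 35)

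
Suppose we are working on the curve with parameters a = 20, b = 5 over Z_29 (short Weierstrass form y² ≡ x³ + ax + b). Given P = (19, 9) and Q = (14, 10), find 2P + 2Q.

First 2P:
Repeated addition: build up to 2P.
2P: tangent at (19, 9): λ = (3·19² + 20)/(2·9) ≡ 1/18. 18⁻¹ ≡ 21 (mod 29), so λ ≡ 1·21 ≡ 21.
  x = λ² - 19 - 19 = 441 - 38 ≡ 26; y = λ·(19 - 26) - 9 ≡ 18. → (26, 18)
2P = (26, 18).
Next 2Q:
Repeated addition: build up to 2Q.
2Q: tangent at (14, 10): λ = (3·14² + 20)/(2·10) ≡ 28/20. 20⁻¹ ≡ 16 (mod 29) since 20·16 = 320 ≡ 1, so λ ≡ 28·16 ≡ 13.
  x = λ² - 14 - 14 = 169 - 28 ≡ 25; y = λ·(14 - 25) - 10 ≡ 21. → (25, 21)
2Q = (25, 21).
Finally 2P + 2Q:
(26, 18) + (25, 21). λ = (21 - 18)/(25 - 26) ≡ 3/28 mod 29. 28⁻¹ ≡ 28 (mod 29) since 28·28 = 784 ≡ 1, so λ ≡ 26.
  x = λ² - 26 - 25 = 676 - 51 ≡ 16; y = λ·(26 - 16) - 18 ≡ 10. → (16, 10)

(16, 10)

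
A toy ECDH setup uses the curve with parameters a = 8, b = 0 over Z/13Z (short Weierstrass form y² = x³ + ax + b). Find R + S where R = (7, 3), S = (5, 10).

(10, 1)

(7, 3) + (5, 10). λ = (10 - 3)/(5 - 7) ≡ 7/11 mod 13. 11⁻¹ ≡ 6 (mod 13), so λ ≡ 3.
  x = λ² - 7 - 5 = 9 - 12 ≡ 10; y = λ·(7 - 10) - 3 ≡ 1. → (10, 1)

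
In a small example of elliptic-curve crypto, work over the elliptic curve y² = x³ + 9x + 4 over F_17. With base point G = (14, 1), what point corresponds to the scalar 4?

(2, 8)

Double-and-add on 4 = (100)₂. Start with G = (14, 1) for the leading 1-bit.
double: tangent at (14, 1): λ = (3·14² + 9)/(2·1) ≡ 2/2. 2⁻¹ ≡ 9 (mod 17), so λ ≡ 2·9 ≡ 1.
  x = λ² - 14 - 14 = 1 - 28 ≡ 7; y = λ·(14 - 7) - 1 ≡ 6. → (7, 6)
double: tangent at (7, 6): λ = (3·7² + 9)/(2·6) ≡ 3/12. 12⁻¹ ≡ 10 (mod 17) since 12·10 = 120 ≡ 1, so λ ≡ 3·10 ≡ 13.
  x = λ² - 7 - 7 = 169 - 14 ≡ 2; y = λ·(7 - 2) - 6 ≡ 8. → (2, 8)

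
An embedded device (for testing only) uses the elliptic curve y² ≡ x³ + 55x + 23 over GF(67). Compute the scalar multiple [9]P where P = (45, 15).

(36, 34)

Double-and-add on 9 = (1001)₂. Start with P = (45, 15) for the leading 1-bit.
double: tangent at (45, 15): λ = (3·45² + 55)/(2·15) ≡ 33/30. 30⁻¹ ≡ 38 (mod 67), so λ ≡ 33·38 ≡ 48.
  x = λ² - 45 - 45 = 2304 - 90 ≡ 3; y = λ·(45 - 3) - 15 ≡ 58. → (3, 58)
double: tangent at (3, 58): λ = (3·3² + 55)/(2·58) ≡ 15/49. 49⁻¹ ≡ 26 (mod 67) since 49·26 = 1274 ≡ 1, so λ ≡ 15·26 ≡ 55.
  x = λ² - 3 - 3 = 3025 - 6 ≡ 4; y = λ·(3 - 4) - 58 ≡ 21. → (4, 21)
double: tangent at (4, 21): λ = (3·4² + 55)/(2·21) ≡ 36/42. 42⁻¹ ≡ 8 (mod 67) since 42·8 = 336 ≡ 1, so λ ≡ 36·8 ≡ 20.
  x = λ² - 4 - 4 = 400 - 8 ≡ 57; y = λ·(4 - 57) - 21 ≡ 58. → (57, 58)
add P: (57, 58) + (45, 15). λ = (15 - 58)/(45 - 57) ≡ 24/55 mod 67. 55⁻¹ ≡ 39 (mod 67) since 55·39 = 2145 ≡ 1, so λ ≡ 65.
  x = λ² - 57 - 45 = 4225 - 102 ≡ 36; y = λ·(57 - 36) - 58 ≡ 34. → (36, 34)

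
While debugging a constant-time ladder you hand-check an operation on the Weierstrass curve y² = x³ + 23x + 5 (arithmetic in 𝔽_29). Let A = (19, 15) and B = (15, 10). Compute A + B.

(2, 28)

(19, 15) + (15, 10). λ = (10 - 15)/(15 - 19) ≡ 24/25 mod 29. 25⁻¹ ≡ 7 (mod 29), so λ ≡ 23.
  x = λ² - 19 - 15 = 529 - 34 ≡ 2; y = λ·(19 - 2) - 15 ≡ 28. → (2, 28)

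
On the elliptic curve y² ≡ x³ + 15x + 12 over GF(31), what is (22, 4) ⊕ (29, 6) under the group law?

(25, 4)

(22, 4) + (29, 6). λ = (6 - 4)/(29 - 22) ≡ 2/7 mod 31. 7⁻¹ ≡ 9 (mod 31) since 7·9 = 63 ≡ 1, so λ ≡ 18.
  x = λ² - 22 - 29 = 324 - 51 ≡ 25; y = λ·(22 - 25) - 4 ≡ 4. → (25, 4)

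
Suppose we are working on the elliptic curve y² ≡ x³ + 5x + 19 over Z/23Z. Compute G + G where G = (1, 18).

(6, 9)

tangent at (1, 18): λ = (3·1² + 5)/(2·18) ≡ 8/13. 13⁻¹ ≡ 16 (mod 23), so λ ≡ 8·16 ≡ 13.
  x = λ² - 1 - 1 = 169 - 2 ≡ 6; y = λ·(1 - 6) - 18 ≡ 9. → (6, 9)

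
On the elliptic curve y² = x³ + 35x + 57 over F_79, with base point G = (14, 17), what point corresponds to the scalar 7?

(33, 63)

Repeated addition: build up to 7G.
2G: tangent at (14, 17): λ = (3·14² + 35)/(2·17) ≡ 70/34. 34⁻¹ ≡ 7 (mod 79) since 34·7 = 238 ≡ 1, so λ ≡ 70·7 ≡ 16.
  x = λ² - 14 - 14 = 256 - 28 ≡ 70; y = λ·(14 - 70) - 17 ≡ 35. → (70, 35)
3G: (70, 35) + (14, 17). λ = (17 - 35)/(14 - 70) ≡ 61/23 mod 79. 23⁻¹ ≡ 55 (mod 79), so λ ≡ 37.
  x = λ² - 70 - 14 = 1369 - 84 ≡ 21; y = λ·(70 - 21) - 35 ≡ 40. → (21, 40)
4G: (21, 40) + (14, 17). λ = (17 - 40)/(14 - 21) ≡ 56/72 mod 79. 72⁻¹ ≡ 45 (mod 79), so λ ≡ 71.
  x = λ² - 21 - 14 = 5041 - 35 ≡ 29; y = λ·(21 - 29) - 40 ≡ 24. → (29, 24)
5G: (29, 24) + (14, 17). λ = (17 - 24)/(14 - 29) ≡ 72/64 mod 79. 64⁻¹ ≡ 21 (mod 79) since 64·21 = 1344 ≡ 1, so λ ≡ 11.
  x = λ² - 29 - 14 = 121 - 43 ≡ 78; y = λ·(29 - 78) - 24 ≡ 69. → (78, 69)
6G: (78, 69) + (14, 17). λ = (17 - 69)/(14 - 78) ≡ 27/15 mod 79. 15⁻¹ ≡ 58 (mod 79) since 15·58 = 870 ≡ 1, so λ ≡ 65.
  x = λ² - 78 - 14 = 4225 - 92 ≡ 25; y = λ·(78 - 25) - 69 ≡ 58. → (25, 58)
7G: (25, 58) + (14, 17). λ = (17 - 58)/(14 - 25) ≡ 38/68 mod 79. 68⁻¹ ≡ 43 (mod 79), so λ ≡ 54.
  x = λ² - 25 - 14 = 2916 - 39 ≡ 33; y = λ·(25 - 33) - 58 ≡ 63. → (33, 63)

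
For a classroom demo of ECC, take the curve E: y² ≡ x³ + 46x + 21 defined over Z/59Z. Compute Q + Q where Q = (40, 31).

tangent at (40, 31): λ = (3·40² + 46)/(2·31) ≡ 8/3. 3⁻¹ ≡ 20 (mod 59) since 3·20 = 60 ≡ 1, so λ ≡ 8·20 ≡ 42.
  x = λ² - 40 - 40 = 1764 - 80 ≡ 32; y = λ·(40 - 32) - 31 ≡ 10. → (32, 10)

(32, 10)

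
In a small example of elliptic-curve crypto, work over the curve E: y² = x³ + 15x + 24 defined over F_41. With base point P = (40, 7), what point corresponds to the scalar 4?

Double-and-add on 4 = (100)₂. Start with P = (40, 7) for the leading 1-bit.
double: tangent at (40, 7): λ = (3·40² + 15)/(2·7) ≡ 18/14. 14⁻¹ ≡ 3 (mod 41), so λ ≡ 18·3 ≡ 13.
  x = λ² - 40 - 40 = 169 - 80 ≡ 7; y = λ·(40 - 7) - 7 ≡ 12. → (7, 12)
double: tangent at (7, 12): λ = (3·7² + 15)/(2·12) ≡ 39/24. 24⁻¹ ≡ 12 (mod 41), so λ ≡ 39·12 ≡ 17.
  x = λ² - 7 - 7 = 289 - 14 ≡ 29; y = λ·(7 - 29) - 12 ≡ 24. → (29, 24)

(29, 24)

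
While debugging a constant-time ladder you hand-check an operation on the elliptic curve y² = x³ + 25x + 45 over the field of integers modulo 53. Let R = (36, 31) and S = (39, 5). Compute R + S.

(36, 31) + (39, 5). λ = (5 - 31)/(39 - 36) ≡ 27/3 mod 53. 3⁻¹ ≡ 18 (mod 53), so λ ≡ 9.
  x = λ² - 36 - 39 = 81 - 75 ≡ 6; y = λ·(36 - 6) - 31 ≡ 27. → (6, 27)

(6, 27)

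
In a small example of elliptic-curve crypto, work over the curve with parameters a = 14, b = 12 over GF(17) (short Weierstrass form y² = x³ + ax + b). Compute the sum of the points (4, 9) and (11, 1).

(4, 8)

(4, 9) + (11, 1). λ = (1 - 9)/(11 - 4) ≡ 9/7 mod 17. 7⁻¹ ≡ 5 (mod 17) since 7·5 = 35 ≡ 1, so λ ≡ 11.
  x = λ² - 4 - 11 = 121 - 15 ≡ 4; y = λ·(4 - 4) - 9 ≡ 8. → (4, 8)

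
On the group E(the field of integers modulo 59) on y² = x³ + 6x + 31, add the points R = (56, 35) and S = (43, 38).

(40, 43)

(56, 35) + (43, 38). λ = (38 - 35)/(43 - 56) ≡ 3/46 mod 59. 46⁻¹ ≡ 9 (mod 59) since 46·9 = 414 ≡ 1, so λ ≡ 27.
  x = λ² - 56 - 43 = 729 - 99 ≡ 40; y = λ·(56 - 40) - 35 ≡ 43. → (40, 43)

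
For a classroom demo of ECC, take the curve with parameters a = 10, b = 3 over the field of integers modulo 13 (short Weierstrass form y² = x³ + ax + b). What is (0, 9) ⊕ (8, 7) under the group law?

(0, 9) + (8, 7). λ = (7 - 9)/(8 - 0) ≡ 11/8 mod 13. 8⁻¹ ≡ 5 (mod 13), so λ ≡ 3.
  x = λ² - 0 - 8 = 9 - 8 ≡ 1; y = λ·(0 - 1) - 9 ≡ 1. → (1, 1)

(1, 1)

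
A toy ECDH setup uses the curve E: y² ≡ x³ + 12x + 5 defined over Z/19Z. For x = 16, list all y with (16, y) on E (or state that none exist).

x³ + 12x + 5 = 4293 ≡ 18 (mod 19).
18 is a non-residue mod 19; no y exists.

none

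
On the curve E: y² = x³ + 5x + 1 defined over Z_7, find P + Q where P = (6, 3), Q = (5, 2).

(4, 6)

(6, 3) + (5, 2). λ = (2 - 3)/(5 - 6) ≡ 6/6 mod 7. 6⁻¹ ≡ 6 (mod 7) since 6·6 = 36 ≡ 1, so λ ≡ 1.
  x = λ² - 6 - 5 = 1 - 11 ≡ 4; y = λ·(6 - 4) - 3 ≡ 6. → (4, 6)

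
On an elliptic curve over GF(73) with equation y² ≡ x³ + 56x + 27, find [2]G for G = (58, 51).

(55, 7)

tangent at (58, 51): λ = (3·58² + 56)/(2·51) ≡ 1/29. 29⁻¹ ≡ 68 (mod 73), so λ ≡ 1·68 ≡ 68.
  x = λ² - 58 - 58 = 4624 - 116 ≡ 55; y = λ·(58 - 55) - 51 ≡ 7. → (55, 7)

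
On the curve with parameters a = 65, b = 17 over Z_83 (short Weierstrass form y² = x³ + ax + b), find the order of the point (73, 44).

2P: tangent at (73, 44): λ = (3·73² + 65)/(2·44) ≡ 33/5. 5⁻¹ ≡ 50 (mod 83) since 5·50 = 250 ≡ 1, so λ ≡ 33·50 ≡ 73.
  x = λ² - 73 - 73 = 5329 - 146 ≡ 37; y = λ·(73 - 37) - 44 ≡ 11. → (37, 11)
3P: (37, 11) + (73, 44). λ = (44 - 11)/(73 - 37) ≡ 33/36 mod 83. 36⁻¹ ≡ 30 (mod 83), so λ ≡ 77.
  x = λ² - 37 - 73 = 5929 - 110 ≡ 9; y = λ·(37 - 9) - 11 ≡ 70. → (9, 70)
4P: (9, 70) + (73, 44). λ = (44 - 70)/(73 - 9) ≡ 57/64 mod 83. 64⁻¹ ≡ 48 (mod 83) since 64·48 = 3072 ≡ 1, so λ ≡ 80.
  x = λ² - 9 - 73 = 6400 - 82 ≡ 10; y = λ·(9 - 10) - 70 ≡ 16. → (10, 16)
5P: (10, 16) + (73, 44). λ = (44 - 16)/(73 - 10) ≡ 28/63 mod 83. 63⁻¹ ≡ 29 (mod 83) since 63·29 = 1827 ≡ 1, so λ ≡ 65.
  x = λ² - 10 - 73 = 4225 - 83 ≡ 75; y = λ·(10 - 75) - 16 ≡ 75. → (75, 75)
6P: (75, 75) + (73, 44). λ = (44 - 75)/(73 - 75) ≡ 52/81 mod 83. 81⁻¹ ≡ 41 (mod 83) since 81·41 = 3321 ≡ 1, so λ ≡ 57.
  x = λ² - 75 - 73 = 3249 - 148 ≡ 30; y = λ·(75 - 30) - 75 ≡ 0. → (30, 0)
7P: (30, 0) + (73, 44). λ = (44 - 0)/(73 - 30) ≡ 44/43 mod 83. 43⁻¹ ≡ 56 (mod 83), so λ ≡ 57.
  x = λ² - 30 - 73 = 3249 - 103 ≡ 75; y = λ·(30 - 75) - 0 ≡ 8. → (75, 8)
8P: (75, 8) + (73, 44). λ = (44 - 8)/(73 - 75) ≡ 36/81 mod 83. 81⁻¹ ≡ 41 (mod 83) since 81·41 = 3321 ≡ 1, so λ ≡ 65.
  x = λ² - 75 - 73 = 4225 - 148 ≡ 10; y = λ·(75 - 10) - 8 ≡ 67. → (10, 67)
9P: (10, 67) + (73, 44). λ = (44 - 67)/(73 - 10) ≡ 60/63 mod 83. 63⁻¹ ≡ 29 (mod 83) since 63·29 = 1827 ≡ 1, so λ ≡ 80.
  x = λ² - 10 - 73 = 6400 - 83 ≡ 9; y = λ·(10 - 9) - 67 ≡ 13. → (9, 13)
10P: (9, 13) + (73, 44). λ = (44 - 13)/(73 - 9) ≡ 31/64 mod 83. 64⁻¹ ≡ 48 (mod 83) since 64·48 = 3072 ≡ 1, so λ ≡ 77.
  x = λ² - 9 - 73 = 5929 - 82 ≡ 37; y = λ·(9 - 37) - 13 ≡ 72. → (37, 72)
11P: (37, 72) + (73, 44). λ = (44 - 72)/(73 - 37) ≡ 55/36 mod 83. 36⁻¹ ≡ 30 (mod 83) since 36·30 = 1080 ≡ 1, so λ ≡ 73.
  x = λ² - 37 - 73 = 5329 - 110 ≡ 73; y = λ·(37 - 73) - 72 ≡ 39. → (73, 39)
12P: (73, 39) + (73, 44): same x and y₁ ≡ -y₂, so the sum is O.
12P = O, so the order is 12.

12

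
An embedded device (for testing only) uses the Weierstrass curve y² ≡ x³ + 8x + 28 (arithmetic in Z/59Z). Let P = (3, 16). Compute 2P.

(13, 21)

tangent at (3, 16): λ = (3·3² + 8)/(2·16) ≡ 35/32. 32⁻¹ ≡ 24 (mod 59), so λ ≡ 35·24 ≡ 14.
  x = λ² - 3 - 3 = 196 - 6 ≡ 13; y = λ·(3 - 13) - 16 ≡ 21. → (13, 21)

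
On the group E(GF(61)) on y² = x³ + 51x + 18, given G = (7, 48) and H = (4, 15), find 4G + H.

First 4G:
Repeated addition: build up to 4G.
2G: tangent at (7, 48): λ = (3·7² + 51)/(2·48) ≡ 15/35. 35⁻¹ ≡ 7 (mod 61) since 35·7 = 245 ≡ 1, so λ ≡ 15·7 ≡ 44.
  x = λ² - 7 - 7 = 1936 - 14 ≡ 31; y = λ·(7 - 31) - 48 ≡ 55. → (31, 55)
3G: (31, 55) + (7, 48). λ = (48 - 55)/(7 - 31) ≡ 54/37 mod 61. 37⁻¹ ≡ 33 (mod 61) since 37·33 = 1221 ≡ 1, so λ ≡ 13.
  x = λ² - 31 - 7 = 169 - 38 ≡ 9; y = λ·(31 - 9) - 55 ≡ 48. → (9, 48)
4G: (9, 48) + (7, 48). λ = (48 - 48)/(7 - 9) ≡ 0/59 mod 61. 59⁻¹ ≡ 30 (mod 61), so λ ≡ 0.
  x = λ² - 9 - 7 = 0 - 16 ≡ 45; y = λ·(9 - 45) - 48 ≡ 13. → (45, 13)
4G = (45, 13).
Finally 4G + H:
(45, 13) + (4, 15). λ = (15 - 13)/(4 - 45) ≡ 2/20 mod 61. 20⁻¹ ≡ 58 (mod 61) since 20·58 = 1160 ≡ 1, so λ ≡ 55.
  x = λ² - 45 - 4 = 3025 - 49 ≡ 48; y = λ·(45 - 48) - 13 ≡ 5. → (48, 5)

(48, 5)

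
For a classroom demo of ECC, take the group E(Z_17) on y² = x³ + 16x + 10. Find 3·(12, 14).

Write G = (12, 14).
Repeated addition: build up to 3G.
2G: tangent at (12, 14): λ = (3·12² + 16)/(2·14) ≡ 6/11. 11⁻¹ ≡ 14 (mod 17), so λ ≡ 6·14 ≡ 16.
  x = λ² - 12 - 12 = 256 - 24 ≡ 11; y = λ·(12 - 11) - 14 ≡ 2. → (11, 2)
3G: (11, 2) + (12, 14). λ = (14 - 2)/(12 - 11) ≡ 12/1 mod 17. 1⁻¹ ≡ 1 (mod 17), so λ ≡ 12.
  x = λ² - 11 - 12 = 144 - 23 ≡ 2; y = λ·(11 - 2) - 2 ≡ 4. → (2, 4)

(2, 4)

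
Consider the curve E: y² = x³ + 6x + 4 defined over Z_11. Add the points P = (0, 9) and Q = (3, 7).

(0, 9) + (3, 7). λ = (7 - 9)/(3 - 0) ≡ 9/3 mod 11. 3⁻¹ ≡ 4 (mod 11), so λ ≡ 3.
  x = λ² - 0 - 3 = 9 - 3 ≡ 6; y = λ·(0 - 6) - 9 ≡ 6. → (6, 6)

(6, 6)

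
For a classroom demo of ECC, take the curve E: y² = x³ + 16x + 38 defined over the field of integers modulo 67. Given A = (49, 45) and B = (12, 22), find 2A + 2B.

(10, 27)

First 2A:
Repeated addition: build up to 2A.
2A: tangent at (49, 45): λ = (3·49² + 16)/(2·45) ≡ 50/23. 23⁻¹ ≡ 35 (mod 67), so λ ≡ 50·35 ≡ 8.
  x = λ² - 49 - 49 = 64 - 98 ≡ 33; y = λ·(49 - 33) - 45 ≡ 16. → (33, 16)
2A = (33, 16).
Next 2B:
Repeated addition: build up to 2B.
2B: tangent at (12, 22): λ = (3·12² + 16)/(2·22) ≡ 46/44. 44⁻¹ ≡ 32 (mod 67), so λ ≡ 46·32 ≡ 65.
  x = λ² - 12 - 12 = 4225 - 24 ≡ 47; y = λ·(12 - 47) - 22 ≡ 48. → (47, 48)
2B = (47, 48).
Finally 2A + 2B:
(33, 16) + (47, 48). λ = (48 - 16)/(47 - 33) ≡ 32/14 mod 67. 14⁻¹ ≡ 24 (mod 67) since 14·24 = 336 ≡ 1, so λ ≡ 31.
  x = λ² - 33 - 47 = 961 - 80 ≡ 10; y = λ·(33 - 10) - 16 ≡ 27. → (10, 27)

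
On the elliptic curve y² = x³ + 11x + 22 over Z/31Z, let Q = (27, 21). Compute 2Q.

tangent at (27, 21): λ = (3·27² + 11)/(2·21) ≡ 28/11. 11⁻¹ ≡ 17 (mod 31) since 11·17 = 187 ≡ 1, so λ ≡ 28·17 ≡ 11.
  x = λ² - 27 - 27 = 121 - 54 ≡ 5; y = λ·(27 - 5) - 21 ≡ 4. → (5, 4)

(5, 4)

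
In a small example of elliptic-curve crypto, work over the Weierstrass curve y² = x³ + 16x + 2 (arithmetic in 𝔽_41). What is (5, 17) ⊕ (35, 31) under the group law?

(5, 17) + (35, 31). λ = (31 - 17)/(35 - 5) ≡ 14/30 mod 41. 30⁻¹ ≡ 26 (mod 41), so λ ≡ 36.
  x = λ² - 5 - 35 = 1296 - 40 ≡ 26; y = λ·(5 - 26) - 17 ≡ 6. → (26, 6)

(26, 6)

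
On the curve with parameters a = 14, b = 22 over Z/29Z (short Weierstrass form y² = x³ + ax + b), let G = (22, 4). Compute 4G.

Repeated addition: build up to 4G.
2G: tangent at (22, 4): λ = (3·22² + 14)/(2·4) ≡ 16/8. 8⁻¹ ≡ 11 (mod 29), so λ ≡ 16·11 ≡ 2.
  x = λ² - 22 - 22 = 4 - 44 ≡ 18; y = λ·(22 - 18) - 4 ≡ 4. → (18, 4)
3G: (18, 4) + (22, 4). λ = (4 - 4)/(22 - 18) ≡ 0/4 mod 29. 4⁻¹ ≡ 22 (mod 29), so λ ≡ 0.
  x = λ² - 18 - 22 = 0 - 40 ≡ 18; y = λ·(18 - 18) - 4 ≡ 25. → (18, 25)
4G: (18, 25) + (22, 4). λ = (4 - 25)/(22 - 18) ≡ 8/4 mod 29. 4⁻¹ ≡ 22 (mod 29) since 4·22 = 88 ≡ 1, so λ ≡ 2.
  x = λ² - 18 - 22 = 4 - 40 ≡ 22; y = λ·(18 - 22) - 25 ≡ 25. → (22, 25)

(22, 25)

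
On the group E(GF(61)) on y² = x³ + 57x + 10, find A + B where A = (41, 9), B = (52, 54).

(41, 9) + (52, 54). λ = (54 - 9)/(52 - 41) ≡ 45/11 mod 61. 11⁻¹ ≡ 50 (mod 61), so λ ≡ 54.
  x = λ² - 41 - 52 = 2916 - 93 ≡ 17; y = λ·(41 - 17) - 9 ≡ 6. → (17, 6)

(17, 6)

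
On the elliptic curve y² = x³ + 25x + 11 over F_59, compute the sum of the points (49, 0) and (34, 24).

(47, 44)

(49, 0) + (34, 24). λ = (24 - 0)/(34 - 49) ≡ 24/44 mod 59. 44⁻¹ ≡ 55 (mod 59), so λ ≡ 22.
  x = λ² - 49 - 34 = 484 - 83 ≡ 47; y = λ·(49 - 47) - 0 ≡ 44. → (47, 44)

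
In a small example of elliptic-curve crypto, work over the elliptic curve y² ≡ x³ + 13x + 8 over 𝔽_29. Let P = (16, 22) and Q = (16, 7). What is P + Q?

O

The two points share x = 16 and their y-coordinates satisfy 22 + 7 ≡ 0 (mod 29), so they are inverses. Their sum is O.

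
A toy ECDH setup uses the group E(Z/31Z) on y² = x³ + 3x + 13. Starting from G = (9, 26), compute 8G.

Repeated addition: build up to 8G.
2G: tangent at (9, 26): λ = (3·9² + 3)/(2·26) ≡ 29/21. 21⁻¹ ≡ 3 (mod 31), so λ ≡ 29·3 ≡ 25.
  x = λ² - 9 - 9 = 625 - 18 ≡ 18; y = λ·(9 - 18) - 26 ≡ 28. → (18, 28)
3G: (18, 28) + (9, 26). λ = (26 - 28)/(9 - 18) ≡ 29/22 mod 31. 22⁻¹ ≡ 24 (mod 31) since 22·24 = 528 ≡ 1, so λ ≡ 14.
  x = λ² - 18 - 9 = 196 - 27 ≡ 14; y = λ·(18 - 14) - 28 ≡ 28. → (14, 28)
4G: (14, 28) + (9, 26). λ = (26 - 28)/(9 - 14) ≡ 29/26 mod 31. 26⁻¹ ≡ 6 (mod 31), so λ ≡ 19.
  x = λ² - 14 - 9 = 361 - 23 ≡ 28; y = λ·(14 - 28) - 28 ≡ 16. → (28, 16)
5G: (28, 16) + (9, 26). λ = (26 - 16)/(9 - 28) ≡ 10/12 mod 31. 12⁻¹ ≡ 13 (mod 31), so λ ≡ 6.
  x = λ² - 28 - 9 = 36 - 37 ≡ 30; y = λ·(28 - 30) - 16 ≡ 3. → (30, 3)
6G: (30, 3) + (9, 26). λ = (26 - 3)/(9 - 30) ≡ 23/10 mod 31. 10⁻¹ ≡ 28 (mod 31) since 10·28 = 280 ≡ 1, so λ ≡ 24.
  x = λ² - 30 - 9 = 576 - 39 ≡ 10; y = λ·(30 - 10) - 3 ≡ 12. → (10, 12)
7G: (10, 12) + (9, 26). λ = (26 - 12)/(9 - 10) ≡ 14/30 mod 31. 30⁻¹ ≡ 30 (mod 31), so λ ≡ 17.
  x = λ² - 10 - 9 = 289 - 19 ≡ 22; y = λ·(10 - 22) - 12 ≡ 1. → (22, 1)
8G: (22, 1) + (9, 26). λ = (26 - 1)/(9 - 22) ≡ 25/18 mod 31. 18⁻¹ ≡ 19 (mod 31), so λ ≡ 10.
  x = λ² - 22 - 9 = 100 - 31 ≡ 7; y = λ·(22 - 7) - 1 ≡ 25. → (7, 25)

(7, 25)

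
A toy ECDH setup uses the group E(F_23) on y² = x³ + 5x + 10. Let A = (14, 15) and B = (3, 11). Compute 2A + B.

First 2A:
Repeated addition: build up to 2A.
2A: tangent at (14, 15): λ = (3·14² + 5)/(2·15) ≡ 18/7. 7⁻¹ ≡ 10 (mod 23) since 7·10 = 70 ≡ 1, so λ ≡ 18·10 ≡ 19.
  x = λ² - 14 - 14 = 361 - 28 ≡ 11; y = λ·(14 - 11) - 15 ≡ 19. → (11, 19)
2A = (11, 19).
Finally 2A + B:
(11, 19) + (3, 11). λ = (11 - 19)/(3 - 11) ≡ 15/15 mod 23. 15⁻¹ ≡ 20 (mod 23) since 15·20 = 300 ≡ 1, so λ ≡ 1.
  x = λ² - 11 - 3 = 1 - 14 ≡ 10; y = λ·(11 - 10) - 19 ≡ 5. → (10, 5)

(10, 5)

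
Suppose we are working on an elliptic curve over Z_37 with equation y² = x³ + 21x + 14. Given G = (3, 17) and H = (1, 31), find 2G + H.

First 2G:
Repeated addition: build up to 2G.
2G: tangent at (3, 17): λ = (3·3² + 21)/(2·17) ≡ 11/34. 34⁻¹ ≡ 12 (mod 37) since 34·12 = 408 ≡ 1, so λ ≡ 11·12 ≡ 21.
  x = λ² - 3 - 3 = 441 - 6 ≡ 28; y = λ·(3 - 28) - 17 ≡ 13. → (28, 13)
2G = (28, 13).
Finally 2G + H:
(28, 13) + (1, 31). λ = (31 - 13)/(1 - 28) ≡ 18/10 mod 37. 10⁻¹ ≡ 26 (mod 37), so λ ≡ 24.
  x = λ² - 28 - 1 = 576 - 29 ≡ 29; y = λ·(28 - 29) - 13 ≡ 0. → (29, 0)

(29, 0)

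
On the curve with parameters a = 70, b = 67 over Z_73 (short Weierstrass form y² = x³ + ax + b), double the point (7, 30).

tangent at (7, 30): λ = (3·7² + 70)/(2·30) ≡ 71/60. 60⁻¹ ≡ 28 (mod 73), so λ ≡ 71·28 ≡ 17.
  x = λ² - 7 - 7 = 289 - 14 ≡ 56; y = λ·(7 - 56) - 30 ≡ 13. → (56, 13)

(56, 13)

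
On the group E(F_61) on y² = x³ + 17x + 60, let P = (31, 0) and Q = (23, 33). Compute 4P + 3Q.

First 4P:
Repeated addition: build up to 4P.
2P: (31, 0) + (31, 0): same x and y₁ ≡ -y₂, so the sum is ∞.
3P: ∞ + (31, 0) = (31, 0) (identity).
4P: (31, 0) + (31, 0): same x and y₁ ≡ -y₂, so the sum is ∞.
4P = ∞.
Next 3Q:
Repeated addition: build up to 3Q.
2Q: tangent at (23, 33): λ = (3·23² + 17)/(2·33) ≡ 18/5. 5⁻¹ ≡ 49 (mod 61), so λ ≡ 18·49 ≡ 28.
  x = λ² - 23 - 23 = 784 - 46 ≡ 6; y = λ·(23 - 6) - 33 ≡ 16. → (6, 16)
3Q: (6, 16) + (23, 33). λ = (33 - 16)/(23 - 6) ≡ 17/17 mod 61. 17⁻¹ ≡ 18 (mod 61), so λ ≡ 1.
  x = λ² - 6 - 23 = 1 - 29 ≡ 33; y = λ·(6 - 33) - 16 ≡ 18. → (33, 18)
3Q = (33, 18).
Finally 4P + 3Q:
∞ + (33, 18) = (33, 18) (identity).

(33, 18)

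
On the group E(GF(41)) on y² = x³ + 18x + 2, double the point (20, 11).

tangent at (20, 11): λ = (3·20² + 18)/(2·11) ≡ 29/22. 22⁻¹ ≡ 28 (mod 41) since 22·28 = 616 ≡ 1, so λ ≡ 29·28 ≡ 33.
  x = λ² - 20 - 20 = 1089 - 40 ≡ 24; y = λ·(20 - 24) - 11 ≡ 21. → (24, 21)

(24, 21)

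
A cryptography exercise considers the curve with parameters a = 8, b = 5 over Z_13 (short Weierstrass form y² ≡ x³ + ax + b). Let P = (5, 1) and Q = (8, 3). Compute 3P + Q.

First 3P:
Repeated addition: build up to 3P.
2P: tangent at (5, 1): λ = (3·5² + 8)/(2·1) ≡ 5/2. 2⁻¹ ≡ 7 (mod 13) since 2·7 = 14 ≡ 1, so λ ≡ 5·7 ≡ 9.
  x = λ² - 5 - 5 = 81 - 10 ≡ 6; y = λ·(5 - 6) - 1 ≡ 3. → (6, 3)
3P: (6, 3) + (5, 1). λ = (1 - 3)/(5 - 6) ≡ 11/12 mod 13. 12⁻¹ ≡ 12 (mod 13), so λ ≡ 2.
  x = λ² - 6 - 5 = 4 - 11 ≡ 6; y = λ·(6 - 6) - 3 ≡ 10. → (6, 10)
3P = (6, 10).
Finally 3P + Q:
(6, 10) + (8, 3). λ = (3 - 10)/(8 - 6) ≡ 6/2 mod 13. 2⁻¹ ≡ 7 (mod 13), so λ ≡ 3.
  x = λ² - 6 - 8 = 9 - 14 ≡ 8; y = λ·(6 - 8) - 10 ≡ 10. → (8, 10)

(8, 10)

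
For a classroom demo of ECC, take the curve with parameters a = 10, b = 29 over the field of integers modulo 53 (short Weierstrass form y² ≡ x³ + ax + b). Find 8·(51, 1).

Write G = (51, 1).
Repeated addition: build up to 8G.
2G: tangent at (51, 1): λ = (3·51² + 10)/(2·1) ≡ 22/2. 2⁻¹ ≡ 27 (mod 53) since 2·27 = 54 ≡ 1, so λ ≡ 22·27 ≡ 11.
  x = λ² - 51 - 51 = 121 - 102 ≡ 19; y = λ·(51 - 19) - 1 ≡ 33. → (19, 33)
3G: (19, 33) + (51, 1). λ = (1 - 33)/(51 - 19) ≡ 21/32 mod 53. 32⁻¹ ≡ 5 (mod 53) since 32·5 = 160 ≡ 1, so λ ≡ 52.
  x = λ² - 19 - 51 = 2704 - 70 ≡ 37; y = λ·(19 - 37) - 33 ≡ 38. → (37, 38)
4G: (37, 38) + (51, 1). λ = (1 - 38)/(51 - 37) ≡ 16/14 mod 53. 14⁻¹ ≡ 19 (mod 53) since 14·19 = 266 ≡ 1, so λ ≡ 39.
  x = λ² - 37 - 51 = 1521 - 88 ≡ 2; y = λ·(37 - 2) - 38 ≡ 2. → (2, 2)
5G: (2, 2) + (51, 1). λ = (1 - 2)/(51 - 2) ≡ 52/49 mod 53. 49⁻¹ ≡ 13 (mod 53), so λ ≡ 40.
  x = λ² - 2 - 51 = 1600 - 53 ≡ 10; y = λ·(2 - 10) - 2 ≡ 49. → (10, 49)
6G: (10, 49) + (51, 1). λ = (1 - 49)/(51 - 10) ≡ 5/41 mod 53. 41⁻¹ ≡ 22 (mod 53) since 41·22 = 902 ≡ 1, so λ ≡ 4.
  x = λ² - 10 - 51 = 16 - 61 ≡ 8; y = λ·(10 - 8) - 49 ≡ 12. → (8, 12)
7G: (8, 12) + (51, 1). λ = (1 - 12)/(51 - 8) ≡ 42/43 mod 53. 43⁻¹ ≡ 37 (mod 53) since 43·37 = 1591 ≡ 1, so λ ≡ 17.
  x = λ² - 8 - 51 = 289 - 59 ≡ 18; y = λ·(8 - 18) - 12 ≡ 30. → (18, 30)
8G: (18, 30) + (51, 1). λ = (1 - 30)/(51 - 18) ≡ 24/33 mod 53. 33⁻¹ ≡ 45 (mod 53) since 33·45 = 1485 ≡ 1, so λ ≡ 20.
  x = λ² - 18 - 51 = 400 - 69 ≡ 13; y = λ·(18 - 13) - 30 ≡ 17. → (13, 17)

(13, 17)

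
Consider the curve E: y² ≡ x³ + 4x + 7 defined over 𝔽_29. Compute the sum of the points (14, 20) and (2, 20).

(14, 20) + (2, 20). λ = (20 - 20)/(2 - 14) ≡ 0/17 mod 29. 17⁻¹ ≡ 12 (mod 29), so λ ≡ 0.
  x = λ² - 14 - 2 = 0 - 16 ≡ 13; y = λ·(14 - 13) - 20 ≡ 9. → (13, 9)

(13, 9)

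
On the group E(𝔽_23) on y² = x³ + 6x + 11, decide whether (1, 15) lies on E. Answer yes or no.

y² = 15² ≡ 18; x³ + 6x + 11 = 18 ≡ 18 (mod 23). 18 = 18.

yes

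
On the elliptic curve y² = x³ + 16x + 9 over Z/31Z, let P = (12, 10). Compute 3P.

(2, 7)

Repeated addition: build up to 3P.
2P: tangent at (12, 10): λ = (3·12² + 16)/(2·10) ≡ 14/20. 20⁻¹ ≡ 14 (mod 31) since 20·14 = 280 ≡ 1, so λ ≡ 14·14 ≡ 10.
  x = λ² - 12 - 12 = 100 - 24 ≡ 14; y = λ·(12 - 14) - 10 ≡ 1. → (14, 1)
3P: (14, 1) + (12, 10). λ = (10 - 1)/(12 - 14) ≡ 9/29 mod 31. 29⁻¹ ≡ 15 (mod 31), so λ ≡ 11.
  x = λ² - 14 - 12 = 121 - 26 ≡ 2; y = λ·(14 - 2) - 1 ≡ 7. → (2, 7)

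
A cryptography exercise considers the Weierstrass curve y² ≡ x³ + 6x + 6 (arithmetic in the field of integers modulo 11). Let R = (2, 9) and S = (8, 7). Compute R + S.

(6, 7)

(2, 9) + (8, 7). λ = (7 - 9)/(8 - 2) ≡ 9/6 mod 11. 6⁻¹ ≡ 2 (mod 11) since 6·2 = 12 ≡ 1, so λ ≡ 7.
  x = λ² - 2 - 8 = 49 - 10 ≡ 6; y = λ·(2 - 6) - 9 ≡ 7. → (6, 7)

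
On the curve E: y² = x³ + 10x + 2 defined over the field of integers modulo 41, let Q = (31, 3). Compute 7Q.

Double-and-add on 7 = (111)₂. Start with Q = (31, 3) for the leading 1-bit.
double: tangent at (31, 3): λ = (3·31² + 10)/(2·3) ≡ 23/6. 6⁻¹ ≡ 7 (mod 41), so λ ≡ 23·7 ≡ 38.
  x = λ² - 31 - 31 = 1444 - 62 ≡ 29; y = λ·(31 - 29) - 3 ≡ 32. → (29, 32)
add Q: (29, 32) + (31, 3). λ = (3 - 32)/(31 - 29) ≡ 12/2 mod 41. 2⁻¹ ≡ 21 (mod 41), so λ ≡ 6.
  x = λ² - 29 - 31 = 36 - 60 ≡ 17; y = λ·(29 - 17) - 32 ≡ 40. → (17, 40)
double: tangent at (17, 40): λ = (3·17² + 10)/(2·40) ≡ 16/39. 39⁻¹ ≡ 20 (mod 41) since 39·20 = 780 ≡ 1, so λ ≡ 16·20 ≡ 33.
  x = λ² - 17 - 17 = 1089 - 34 ≡ 30; y = λ·(17 - 30) - 40 ≡ 23. → (30, 23)
add Q: (30, 23) + (31, 3). λ = (3 - 23)/(31 - 30) ≡ 21/1 mod 41. 1⁻¹ ≡ 1 (mod 41), so λ ≡ 21.
  x = λ² - 30 - 31 = 441 - 61 ≡ 11; y = λ·(30 - 11) - 23 ≡ 7. → (11, 7)

(11, 7)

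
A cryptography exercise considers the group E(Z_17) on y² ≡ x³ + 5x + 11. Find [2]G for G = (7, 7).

tangent at (7, 7): λ = (3·7² + 5)/(2·7) ≡ 16/14. 14⁻¹ ≡ 11 (mod 17), so λ ≡ 16·11 ≡ 6.
  x = λ² - 7 - 7 = 36 - 14 ≡ 5; y = λ·(7 - 5) - 7 ≡ 5. → (5, 5)

(5, 5)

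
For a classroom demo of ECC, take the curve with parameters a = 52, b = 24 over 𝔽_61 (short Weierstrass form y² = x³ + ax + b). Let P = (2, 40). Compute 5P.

Double-and-add on 5 = (101)₂. Start with P = (2, 40) for the leading 1-bit.
double: tangent at (2, 40): λ = (3·2² + 52)/(2·40) ≡ 3/19. 19⁻¹ ≡ 45 (mod 61), so λ ≡ 3·45 ≡ 13.
  x = λ² - 2 - 2 = 169 - 4 ≡ 43; y = λ·(2 - 43) - 40 ≡ 37. → (43, 37)
double: tangent at (43, 37): λ = (3·43² + 52)/(2·37) ≡ 48/13. 13⁻¹ ≡ 47 (mod 61), so λ ≡ 48·47 ≡ 60.
  x = λ² - 43 - 43 = 3600 - 86 ≡ 37; y = λ·(43 - 37) - 37 ≡ 18. → (37, 18)
add P: (37, 18) + (2, 40). λ = (40 - 18)/(2 - 37) ≡ 22/26 mod 61. 26⁻¹ ≡ 54 (mod 61), so λ ≡ 29.
  x = λ² - 37 - 2 = 841 - 39 ≡ 9; y = λ·(37 - 9) - 18 ≡ 1. → (9, 1)

(9, 1)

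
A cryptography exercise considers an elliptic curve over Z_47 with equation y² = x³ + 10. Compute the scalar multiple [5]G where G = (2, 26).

(3, 32)

Double-and-add on 5 = (101)₂. Start with G = (2, 26) for the leading 1-bit.
double: tangent at (2, 26): λ = (3·2² + 0)/(2·26) ≡ 12/5. 5⁻¹ ≡ 19 (mod 47) since 5·19 = 95 ≡ 1, so λ ≡ 12·19 ≡ 40.
  x = λ² - 2 - 2 = 1600 - 4 ≡ 45; y = λ·(2 - 45) - 26 ≡ 40. → (45, 40)
double: tangent at (45, 40): λ = (3·45² + 0)/(2·40) ≡ 12/33. 33⁻¹ ≡ 10 (mod 47), so λ ≡ 12·10 ≡ 26.
  x = λ² - 45 - 45 = 676 - 90 ≡ 22; y = λ·(45 - 22) - 40 ≡ 41. → (22, 41)
add G: (22, 41) + (2, 26). λ = (26 - 41)/(2 - 22) ≡ 32/27 mod 47. 27⁻¹ ≡ 7 (mod 47), so λ ≡ 36.
  x = λ² - 22 - 2 = 1296 - 24 ≡ 3; y = λ·(22 - 3) - 41 ≡ 32. → (3, 32)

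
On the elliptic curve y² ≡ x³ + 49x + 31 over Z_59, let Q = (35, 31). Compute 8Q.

Double-and-add on 8 = (1000)₂. Start with Q = (35, 31) for the leading 1-bit.
double: tangent at (35, 31): λ = (3·35² + 49)/(2·31) ≡ 7/3. 3⁻¹ ≡ 20 (mod 59) since 3·20 = 60 ≡ 1, so λ ≡ 7·20 ≡ 22.
  x = λ² - 35 - 35 = 484 - 70 ≡ 1; y = λ·(35 - 1) - 31 ≡ 9. → (1, 9)
double: tangent at (1, 9): λ = (3·1² + 49)/(2·9) ≡ 52/18. 18⁻¹ ≡ 23 (mod 59), so λ ≡ 52·23 ≡ 16.
  x = λ² - 1 - 1 = 256 - 2 ≡ 18; y = λ·(1 - 18) - 9 ≡ 14. → (18, 14)
double: tangent at (18, 14): λ = (3·18² + 49)/(2·14) ≡ 18/28. 28⁻¹ ≡ 19 (mod 59) since 28·19 = 532 ≡ 1, so λ ≡ 18·19 ≡ 47.
  x = λ² - 18 - 18 = 2209 - 36 ≡ 49; y = λ·(18 - 49) - 14 ≡ 4. → (49, 4)

(49, 4)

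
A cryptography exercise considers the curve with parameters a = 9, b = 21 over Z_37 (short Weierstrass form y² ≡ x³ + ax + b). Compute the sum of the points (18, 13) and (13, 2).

(18, 13) + (13, 2). λ = (2 - 13)/(13 - 18) ≡ 26/32 mod 37. 32⁻¹ ≡ 22 (mod 37), so λ ≡ 17.
  x = λ² - 18 - 13 = 289 - 31 ≡ 36; y = λ·(18 - 36) - 13 ≡ 14. → (36, 14)

(36, 14)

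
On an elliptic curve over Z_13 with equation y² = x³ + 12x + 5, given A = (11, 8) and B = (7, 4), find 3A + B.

First 3A:
Repeated addition: build up to 3A.
2A: tangent at (11, 8): λ = (3·11² + 12)/(2·8) ≡ 11/3. 3⁻¹ ≡ 9 (mod 13), so λ ≡ 11·9 ≡ 8.
  x = λ² - 11 - 11 = 64 - 22 ≡ 3; y = λ·(11 - 3) - 8 ≡ 4. → (3, 4)
3A: (3, 4) + (11, 8). λ = (8 - 4)/(11 - 3) ≡ 4/8 mod 13. 8⁻¹ ≡ 5 (mod 13) since 8·5 = 40 ≡ 1, so λ ≡ 7.
  x = λ² - 3 - 11 = 49 - 14 ≡ 9; y = λ·(3 - 9) - 4 ≡ 6. → (9, 6)
3A = (9, 6).
Finally 3A + B:
(9, 6) + (7, 4). λ = (4 - 6)/(7 - 9) ≡ 11/11 mod 13. 11⁻¹ ≡ 6 (mod 13), so λ ≡ 1.
  x = λ² - 9 - 7 = 1 - 16 ≡ 11; y = λ·(9 - 11) - 6 ≡ 5. → (11, 5)

(11, 5)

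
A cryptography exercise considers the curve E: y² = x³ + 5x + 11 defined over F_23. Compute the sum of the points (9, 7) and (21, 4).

(9, 7) + (21, 4). λ = (4 - 7)/(21 - 9) ≡ 20/12 mod 23. 12⁻¹ ≡ 2 (mod 23) since 12·2 = 24 ≡ 1, so λ ≡ 17.
  x = λ² - 9 - 21 = 289 - 30 ≡ 6; y = λ·(9 - 6) - 7 ≡ 21. → (6, 21)

(6, 21)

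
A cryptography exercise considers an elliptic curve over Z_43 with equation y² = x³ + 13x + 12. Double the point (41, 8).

(14, 10)

tangent at (41, 8): λ = (3·41² + 13)/(2·8) ≡ 25/16. 16⁻¹ ≡ 35 (mod 43) since 16·35 = 560 ≡ 1, so λ ≡ 25·35 ≡ 15.
  x = λ² - 41 - 41 = 225 - 82 ≡ 14; y = λ·(41 - 14) - 8 ≡ 10. → (14, 10)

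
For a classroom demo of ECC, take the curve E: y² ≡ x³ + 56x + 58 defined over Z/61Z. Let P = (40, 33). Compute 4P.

Repeated addition: build up to 4P.
2P: tangent at (40, 33): λ = (3·40² + 56)/(2·33) ≡ 37/5. 5⁻¹ ≡ 49 (mod 61), so λ ≡ 37·49 ≡ 44.
  x = λ² - 40 - 40 = 1936 - 80 ≡ 26; y = λ·(40 - 26) - 33 ≡ 34. → (26, 34)
3P: (26, 34) + (40, 33). λ = (33 - 34)/(40 - 26) ≡ 60/14 mod 61. 14⁻¹ ≡ 48 (mod 61), so λ ≡ 13.
  x = λ² - 26 - 40 = 169 - 66 ≡ 42; y = λ·(26 - 42) - 34 ≡ 2. → (42, 2)
4P: (42, 2) + (40, 33). λ = (33 - 2)/(40 - 42) ≡ 31/59 mod 61. 59⁻¹ ≡ 30 (mod 61), so λ ≡ 15.
  x = λ² - 42 - 40 = 225 - 82 ≡ 21; y = λ·(42 - 21) - 2 ≡ 8. → (21, 8)

(21, 8)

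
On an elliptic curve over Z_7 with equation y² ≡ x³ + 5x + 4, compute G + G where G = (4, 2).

tangent at (4, 2): λ = (3·4² + 5)/(2·2) ≡ 4/4. 4⁻¹ ≡ 2 (mod 7), so λ ≡ 4·2 ≡ 1.
  x = λ² - 4 - 4 = 1 - 8 ≡ 0; y = λ·(4 - 0) - 2 ≡ 2. → (0, 2)

(0, 2)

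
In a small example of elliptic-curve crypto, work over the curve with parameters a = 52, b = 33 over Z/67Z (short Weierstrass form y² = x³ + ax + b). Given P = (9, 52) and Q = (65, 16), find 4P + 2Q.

First 4P:
Double-and-add on 4 = (100)₂. Start with P = (9, 52) for the leading 1-bit.
double: tangent at (9, 52): λ = (3·9² + 52)/(2·52) ≡ 27/37. 37⁻¹ ≡ 29 (mod 67), so λ ≡ 27·29 ≡ 46.
  x = λ² - 9 - 9 = 2116 - 18 ≡ 21; y = λ·(9 - 21) - 52 ≡ 66. → (21, 66)
double: tangent at (21, 66): λ = (3·21² + 52)/(2·66) ≡ 35/65. 65⁻¹ ≡ 33 (mod 67) since 65·33 = 2145 ≡ 1, so λ ≡ 35·33 ≡ 16.
  x = λ² - 21 - 21 = 256 - 42 ≡ 13; y = λ·(21 - 13) - 66 ≡ 62. → (13, 62)
4P = (13, 62).
Next 2Q:
Repeated addition: build up to 2Q.
2Q: tangent at (65, 16): λ = (3·65² + 52)/(2·16) ≡ 64/32. 32⁻¹ ≡ 44 (mod 67), so λ ≡ 64·44 ≡ 2.
  x = λ² - 65 - 65 = 4 - 130 ≡ 8; y = λ·(65 - 8) - 16 ≡ 31. → (8, 31)
2Q = (8, 31).
Finally 4P + 2Q:
(13, 62) + (8, 31). λ = (31 - 62)/(8 - 13) ≡ 36/62 mod 67. 62⁻¹ ≡ 40 (mod 67), so λ ≡ 33.
  x = λ² - 13 - 8 = 1089 - 21 ≡ 63; y = λ·(13 - 63) - 62 ≡ 30. → (63, 30)

(63, 30)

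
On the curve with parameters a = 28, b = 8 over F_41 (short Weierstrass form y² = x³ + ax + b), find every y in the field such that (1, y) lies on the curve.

x³ + 28x + 8 = 37 ≡ 37 (mod 41).
Square roots of 37 mod 41: 18 and 23 (since 18² = 324 ≡ 37).

18, 23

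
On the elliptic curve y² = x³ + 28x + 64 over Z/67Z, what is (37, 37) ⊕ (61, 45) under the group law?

(37, 37) + (61, 45). λ = (45 - 37)/(61 - 37) ≡ 8/24 mod 67. 24⁻¹ ≡ 14 (mod 67), so λ ≡ 45.
  x = λ² - 37 - 61 = 2025 - 98 ≡ 51; y = λ·(37 - 51) - 37 ≡ 3. → (51, 3)

(51, 3)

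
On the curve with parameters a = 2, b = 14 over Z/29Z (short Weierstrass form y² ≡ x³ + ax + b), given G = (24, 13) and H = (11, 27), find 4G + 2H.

First 4G:
Repeated addition: build up to 4G.
2G: tangent at (24, 13): λ = (3·24² + 2)/(2·13) ≡ 19/26. 26⁻¹ ≡ 19 (mod 29) since 26·19 = 494 ≡ 1, so λ ≡ 19·19 ≡ 13.
  x = λ² - 24 - 24 = 169 - 48 ≡ 5; y = λ·(24 - 5) - 13 ≡ 2. → (5, 2)
3G: (5, 2) + (24, 13). λ = (13 - 2)/(24 - 5) ≡ 11/19 mod 29. 19⁻¹ ≡ 26 (mod 29) since 19·26 = 494 ≡ 1, so λ ≡ 25.
  x = λ² - 5 - 24 = 625 - 29 ≡ 16; y = λ·(5 - 16) - 2 ≡ 13. → (16, 13)
4G: (16, 13) + (24, 13). λ = (13 - 13)/(24 - 16) ≡ 0/8 mod 29. 8⁻¹ ≡ 11 (mod 29), so λ ≡ 0.
  x = λ² - 16 - 24 = 0 - 40 ≡ 18; y = λ·(16 - 18) - 13 ≡ 16. → (18, 16)
4G = (18, 16).
Next 2H:
Repeated addition: build up to 2H.
2H: tangent at (11, 27): λ = (3·11² + 2)/(2·27) ≡ 17/25. 25⁻¹ ≡ 7 (mod 29) since 25·7 = 175 ≡ 1, so λ ≡ 17·7 ≡ 3.
  x = λ² - 11 - 11 = 9 - 22 ≡ 16; y = λ·(11 - 16) - 27 ≡ 16. → (16, 16)
2H = (16, 16).
Finally 4G + 2H:
(18, 16) + (16, 16). λ = (16 - 16)/(16 - 18) ≡ 0/27 mod 29. 27⁻¹ ≡ 14 (mod 29), so λ ≡ 0.
  x = λ² - 18 - 16 = 0 - 34 ≡ 24; y = λ·(18 - 24) - 16 ≡ 13. → (24, 13)

(24, 13)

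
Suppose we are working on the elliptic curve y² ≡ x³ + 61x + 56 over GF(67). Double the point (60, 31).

tangent at (60, 31): λ = (3·60² + 61)/(2·31) ≡ 7/62. 62⁻¹ ≡ 40 (mod 67) since 62·40 = 2480 ≡ 1, so λ ≡ 7·40 ≡ 12.
  x = λ² - 60 - 60 = 144 - 120 ≡ 24; y = λ·(60 - 24) - 31 ≡ 66. → (24, 66)

(24, 66)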